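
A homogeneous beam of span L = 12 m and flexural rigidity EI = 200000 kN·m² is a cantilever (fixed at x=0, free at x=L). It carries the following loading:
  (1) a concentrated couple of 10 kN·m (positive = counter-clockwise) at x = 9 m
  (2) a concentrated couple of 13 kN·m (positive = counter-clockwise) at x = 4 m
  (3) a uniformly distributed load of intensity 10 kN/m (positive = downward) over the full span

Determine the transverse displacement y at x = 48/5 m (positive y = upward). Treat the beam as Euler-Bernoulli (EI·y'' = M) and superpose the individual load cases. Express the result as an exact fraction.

y(48/5) = -2270953/25000000 m

Load 1 — applied couple M₀=10 kN·m at a=9 m (b=L-a=3):
  y_1 = M₀a(2x-a)/(2EI)  [x>a] = 10·9·(2·(48/5)-9)/(2·200000) = 459/200000 m
Load 2 — applied couple M₀=13 kN·m at a=4 m (b=L-a=8):
  y_2 = M₀a(2x-a)/(2EI)  [x>a] = 13·4·(2·(48/5)-4)/(2·200000) = 247/125000 m
Load 3 — uniform load w=10 kN/m over full span:
  y_3 = -wx²(x²-4Lx+6L²)/(24EI) = -10·(48/5)²·((48/5)²-4·12·(48/5)+6·12²)/(24·200000) = -37152/390625 m
Superposition: y = Σ y_i = -2270953/25000000 m ≈ -0.090838 m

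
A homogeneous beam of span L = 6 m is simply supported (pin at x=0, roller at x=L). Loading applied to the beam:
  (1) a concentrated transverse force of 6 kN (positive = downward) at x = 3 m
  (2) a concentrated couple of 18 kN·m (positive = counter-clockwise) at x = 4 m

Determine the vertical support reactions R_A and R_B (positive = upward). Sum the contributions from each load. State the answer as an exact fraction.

Load 1 — point force P=6 kN at a=3 m (b=L-a=3):
  R_A = Pb/L = 6·3/6 = 3 kN
  R_B = Pa/L = 6·3/6 = 3 kN
Load 2 — applied couple M₀=18 kN·m at a=4 m (b=L-a=2):
  R_A = M₀/L = 18/6 = 3 kN
  R_B = -M₀/L = -18/6 = -3 kN
Superposition: R_A = 6 kN, R_B = 0 kN

R_A = 6 kN, R_B = 0 kN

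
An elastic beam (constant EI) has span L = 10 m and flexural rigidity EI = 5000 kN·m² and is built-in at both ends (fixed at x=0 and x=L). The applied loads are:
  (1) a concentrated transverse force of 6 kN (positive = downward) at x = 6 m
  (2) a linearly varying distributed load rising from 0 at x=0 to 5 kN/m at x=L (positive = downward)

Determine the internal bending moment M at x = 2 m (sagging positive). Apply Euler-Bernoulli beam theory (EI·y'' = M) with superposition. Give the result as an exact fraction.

Load 1 — point force P=6 kN at a=6 m (b=L-a=4):
  M_1 = Pb²(3a+b)x/L³ - Pab²/L²  [x≤a] = 6·4²·(3·6+4)·2/10³ - 6·6·4²/10² = -192/125 kN·m
Load 2 — triangular load w₀=5 kN/m (0→w₀ over full span):
  M_2 = 3w₀Lx/20 - w₀L²/30 - w₀x³/(6L) = 3·5·10·2/20 - 5·10²/30 - 5·2³/(6·10) = -7/3 kN·m
Superposition: M = Σ M_i = -1451/375 kN·m ≈ -3.869333 kN·m

M(2) = -1451/375 kN·m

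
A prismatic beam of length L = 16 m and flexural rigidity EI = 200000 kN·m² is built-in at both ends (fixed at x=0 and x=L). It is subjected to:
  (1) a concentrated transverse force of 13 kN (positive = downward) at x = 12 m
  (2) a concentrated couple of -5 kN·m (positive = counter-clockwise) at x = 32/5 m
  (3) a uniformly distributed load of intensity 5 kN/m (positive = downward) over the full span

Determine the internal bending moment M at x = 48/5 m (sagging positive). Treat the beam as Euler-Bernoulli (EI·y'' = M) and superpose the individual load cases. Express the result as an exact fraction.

Load 1 — point force P=13 kN at a=12 m (b=L-a=4):
  M_1 = Pb²(3a+b)x/L³ - Pab²/L²  [x≤a] = 13·4²·(3·12+4)·(48/5)/16³ - 13·12·4²/16² = 39/4 kN·m
Load 2 — applied couple M₀=-5 kN·m at a=32/5 m (b=L-a=48/5):
  M_2 = R_Ax - M_A - M₀  [x>a] with R_A=-9/20, M_A=-3/5 = (-9/20)·(48/5) - (-3/5) - (-5) = 32/25 kN·m
Load 3 — uniform load w=5 kN/m over full span:
  M_3 = wLx/2 - wL²/12 - wx²/2 = 5·16·(48/5)/2 - 5·16²/12 - 5·(48/5)²/2 = 704/15 kN·m
Superposition: M = Σ M_i = 17389/300 kN·m ≈ 57.963333 kN·m

M(48/5) = 17389/300 kN·m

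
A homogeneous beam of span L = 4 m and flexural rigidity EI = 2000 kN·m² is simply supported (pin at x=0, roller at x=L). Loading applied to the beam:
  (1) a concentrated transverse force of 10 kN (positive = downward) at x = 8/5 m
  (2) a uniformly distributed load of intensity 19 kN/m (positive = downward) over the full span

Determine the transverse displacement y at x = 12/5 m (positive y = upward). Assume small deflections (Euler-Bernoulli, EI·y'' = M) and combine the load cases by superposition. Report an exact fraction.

y(12/5) = -8428/234375 m

Load 1 — point force P=10 kN at a=8/5 m (b=L-a=12/5):
  y_1 = -Pa(L-x)(2Lx-a²-x²)/(6LEI)  [x>a] = -10·(8/5)·(4-(12/5))·(2·4·(12/5)-(8/5)²-(12/5)²)/(6·4·2000) = -272/46875 m
Load 2 — uniform load w=19 kN/m over full span:
  y_2 = -wx(L³-2Lx²+x³)/(24EI) = -19·(12/5)·(4³-2·4·(12/5)²+(12/5)³)/(24·2000) = -2356/78125 m
Superposition: y = Σ y_i = -8428/234375 m ≈ -0.035959 m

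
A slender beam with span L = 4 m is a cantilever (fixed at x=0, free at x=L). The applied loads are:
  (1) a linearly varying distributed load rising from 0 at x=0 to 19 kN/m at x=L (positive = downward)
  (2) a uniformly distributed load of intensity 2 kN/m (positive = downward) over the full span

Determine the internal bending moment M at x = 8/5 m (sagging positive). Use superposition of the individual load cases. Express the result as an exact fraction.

M(8/5) = -6192/125 kN·m

Load 1 — triangular load w₀=19 kN/m (0→w₀ over full span):
  M_1 = w₀Lx/2 - w₀L²/3 - w₀x³/(6L) = 19·4·(8/5)/2 - 19·4²/3 - 19·(8/5)³/(6·4) = -5472/125 kN·m
Load 2 — uniform load w=2 kN/m over full span:
  M_2 = -w(L-x)²/2 = -2·(4-(8/5))²/2 = -144/25 kN·m
Superposition: M = Σ M_i = -6192/125 kN·m ≈ -49.536000 kN·m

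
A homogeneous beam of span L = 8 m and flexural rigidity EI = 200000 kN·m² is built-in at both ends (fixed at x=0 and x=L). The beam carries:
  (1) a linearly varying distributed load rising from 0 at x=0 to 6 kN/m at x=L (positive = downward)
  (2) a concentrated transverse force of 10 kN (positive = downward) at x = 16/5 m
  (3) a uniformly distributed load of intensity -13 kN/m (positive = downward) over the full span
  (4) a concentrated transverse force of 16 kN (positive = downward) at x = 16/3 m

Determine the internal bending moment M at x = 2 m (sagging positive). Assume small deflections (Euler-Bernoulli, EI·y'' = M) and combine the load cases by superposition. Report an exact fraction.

M(2) = -5273/675 kN·m

Load 1 — triangular load w₀=6 kN/m (0→w₀ over full span):
  M_1 = 3w₀Lx/20 - w₀L²/30 - w₀x³/(6L) = 3·6·8·2/20 - 6·8²/30 - 6·2³/(6·8) = 3/5 kN·m
Load 2 — point force P=10 kN at a=16/5 m (b=L-a=24/5):
  M_2 = Pb²(3a+b)x/L³ - Pab²/L²  [x≤a] = 10·(24/5)²·(3·(16/5)+(24/5))·2/8³ - 10·(16/5)·(24/5)²/8² = 36/25 kN·m
Load 3 — uniform load w=-13 kN/m over full span:
  M_3 = wLx/2 - wL²/12 - wx²/2 = (-13)·8·2/2 - (-13)·8²/12 - (-13)·2²/2 = -26/3 kN·m
Load 4 — point force P=16 kN at a=16/3 m (b=L-a=8/3):
  M_4 = Pb²(3a+b)x/L³ - Pab²/L²  [x≤a] = 16·(8/3)²·(3·(16/3)+(8/3))·2/8³ - 16·(16/3)·(8/3)²/8² = -32/27 kN·m
Superposition: M = Σ M_i = -5273/675 kN·m ≈ -7.811852 kN·m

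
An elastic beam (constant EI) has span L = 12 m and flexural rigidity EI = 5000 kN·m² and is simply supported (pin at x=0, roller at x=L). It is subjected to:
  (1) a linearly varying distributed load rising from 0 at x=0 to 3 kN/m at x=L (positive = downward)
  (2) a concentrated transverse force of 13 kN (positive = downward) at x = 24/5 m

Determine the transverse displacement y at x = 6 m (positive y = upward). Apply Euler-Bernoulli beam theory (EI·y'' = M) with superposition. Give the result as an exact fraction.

Load 1 — triangular load w₀=3 kN/m (0→w₀ over full span):
  y_1 = -w₀x(7L⁴-10L²x²+3x⁴)/(360LEI) = -3·6·(7·12⁴-10·12²·6²+3·6⁴)/(360·12·5000) = -81/1000 m
Load 2 — point force P=13 kN at a=24/5 m (b=L-a=36/5):
  y_2 = -Pa(L-x)(2Lx-a²-x²)/(6LEI)  [x>a] = -13·(24/5)·(12-6)·(2·12·6-(24/5)²-6²)/(6·12·5000) = -6903/78125 m
Superposition: y = Σ y_i = -105849/625000 m ≈ -0.169358 m

y(6) = -105849/625000 m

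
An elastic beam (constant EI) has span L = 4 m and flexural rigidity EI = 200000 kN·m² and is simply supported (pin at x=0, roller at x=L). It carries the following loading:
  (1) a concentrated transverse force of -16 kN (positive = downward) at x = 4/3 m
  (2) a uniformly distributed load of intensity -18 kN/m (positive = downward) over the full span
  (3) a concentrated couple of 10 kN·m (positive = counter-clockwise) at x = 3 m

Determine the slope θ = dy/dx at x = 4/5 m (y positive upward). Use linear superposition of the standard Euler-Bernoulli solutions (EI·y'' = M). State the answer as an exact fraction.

θ(4/5) = 1854433/8100000000 rad

Load 1 — point force P=-16 kN at a=4/3 m (b=L-a=8/3):
  θ_1 = -Pb(L²-b²-3x²)/(6LEI)  [x≤a] = -(-16)·(8/3)·(4²-(8/3)²-3·(4/5)²)/(6·4·200000) = 392/6328125 rad
Load 2 — uniform load w=-18 kN/m over full span:
  θ_2 = -w(L³-6Lx²+4x³)/(24EI) = -(-18)·(4³-6·4·(4/5)²+4·(4/5)³)/(24·200000) = 297/1562500 rad
Load 3 — applied couple M₀=10 kN·m at a=3 m (b=L-a=1):
  θ_3 = (M₀x²/(2L)+C₁)/EI  [x≤a] with C₁=M₀(3b²-L²)/(6L)=-65/12 = (10·(4/5)²/(2·4)+(-65/12))/200000 = -277/12000000 rad
Superposition: θ = Σ θ_i = 1854433/8100000000 rad ≈ 0.000229 rad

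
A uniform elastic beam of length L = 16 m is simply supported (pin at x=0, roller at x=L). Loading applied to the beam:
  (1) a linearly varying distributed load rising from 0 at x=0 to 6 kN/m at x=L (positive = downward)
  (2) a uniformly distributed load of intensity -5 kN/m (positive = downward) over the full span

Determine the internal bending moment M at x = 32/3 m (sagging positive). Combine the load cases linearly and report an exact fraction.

Load 1 — triangular load w₀=6 kN/m (0→w₀ over full span):
  M_1 = w₀Lx/6 - w₀x³/(6L) = 6·16·(32/3)/6 - 6·(32/3)³/(6·16) = 2560/27 kN·m
Load 2 — uniform load w=-5 kN/m over full span:
  M_2 = wx(L-x)/2 = (-5)·(32/3)·(16-(32/3))/2 = -1280/9 kN·m
Superposition: M = Σ M_i = -1280/27 kN·m ≈ -47.407407 kN·m

M(32/3) = -1280/27 kN·m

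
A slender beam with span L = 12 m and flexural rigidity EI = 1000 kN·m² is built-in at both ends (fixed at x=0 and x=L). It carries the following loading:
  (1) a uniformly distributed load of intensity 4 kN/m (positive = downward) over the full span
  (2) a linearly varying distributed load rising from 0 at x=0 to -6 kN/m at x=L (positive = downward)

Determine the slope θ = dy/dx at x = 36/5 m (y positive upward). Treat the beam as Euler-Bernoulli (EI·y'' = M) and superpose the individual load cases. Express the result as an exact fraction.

Load 1 — uniform load w=4 kN/m over full span:
  θ_1 = -wx(L-x)(L-2x)/(12EI) = -4·(36/5)·(12-(36/5))·(12-2·(36/5))/(12·1000) = 432/15625 rad
Load 2 — triangular load w₀=-6 kN/m (0→w₀ over full span):
  θ_2 = -w₀(2x(L-x)(L-2x)(x+2L)+x²(L-x)²)/(120LEI) = -(-6)·(2·(36/5)·(12-(36/5))·(12-2·(36/5))·((36/5)+2·12)+(36/5)²·(12-(36/5))²)/(120·12·1000) = -1296/78125 rad
Superposition: θ = Σ θ_i = 864/78125 rad ≈ 0.011059 rad

θ(36/5) = 864/78125 rad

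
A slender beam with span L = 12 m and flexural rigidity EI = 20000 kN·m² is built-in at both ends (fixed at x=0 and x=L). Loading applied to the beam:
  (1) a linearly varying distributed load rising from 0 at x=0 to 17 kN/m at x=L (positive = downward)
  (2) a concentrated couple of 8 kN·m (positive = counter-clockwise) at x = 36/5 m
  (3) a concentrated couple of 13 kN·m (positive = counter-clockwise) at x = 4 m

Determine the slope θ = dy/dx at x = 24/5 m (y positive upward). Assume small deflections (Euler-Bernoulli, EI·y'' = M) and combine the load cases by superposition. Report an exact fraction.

θ(24/5) = -10233/3125000 rad

Load 1 — triangular load w₀=17 kN/m (0→w₀ over full span):
  θ_1 = -w₀(2x(L-x)(L-2x)(x+2L)+x²(L-x)²)/(120LEI) = -17·(2·(24/5)·(12-(24/5))·(12-2·(24/5))·((24/5)+2·12)+(24/5)²·(12-(24/5))²)/(120·12·20000) = -1377/390625 rad
Load 2 — applied couple M₀=8 kN·m at a=36/5 m (b=L-a=24/5):
  θ_2 = (R_Ax²/2 - M_Ax)/EI  [x≤a] with R_A=24/25, M_A=64/25 = ((24/25)·(24/5)²/2 - (64/25)·(24/5))/20000 = -24/390625 rad
Load 3 — applied couple M₀=13 kN·m at a=4 m (b=L-a=8):
  θ_3 = (R_Ax²/2 - M_Ax - M₀(x-a))/EI  [x>a] with R_A=13/9, M_A=0 = ((13/9)·(24/5)²/2 - 0·(24/5) - 13·((24/5)-4))/20000 = 39/125000 rad
Superposition: θ = Σ θ_i = -10233/3125000 rad ≈ -0.003275 rad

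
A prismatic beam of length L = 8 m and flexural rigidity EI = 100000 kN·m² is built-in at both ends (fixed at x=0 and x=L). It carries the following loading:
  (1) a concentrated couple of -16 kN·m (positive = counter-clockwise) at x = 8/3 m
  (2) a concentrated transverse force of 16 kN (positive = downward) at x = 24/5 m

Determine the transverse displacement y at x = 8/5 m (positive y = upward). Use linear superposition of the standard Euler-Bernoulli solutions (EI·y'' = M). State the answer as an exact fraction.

Load 1 — applied couple M₀=-16 kN·m at a=8/3 m (b=L-a=16/3):
  y_1 = (R_Ax³/6 - M_Ax²/2)/EI  [x≤a] with R_A=-8/3, M_A=0 = ((-8/3)·(8/5)³/6 - 0·(8/5)²/2)/100000 = -64/3515625 m
Load 2 — point force P=16 kN at a=24/5 m (b=L-a=16/5):
  y_2 = -Pb²x²(3aL-(3a+b)x)/(6L³EI)  [x≤a] = -16·(16/5)²·(8/5)²·(3·(24/5)·8-(3·(24/5)+(16/5))·(8/5))/(6·8³·100000) = -17408/146484375 m
Superposition: y = Σ y_i = -60224/439453125 m ≈ -0.000137 m

y(8/5) = -60224/439453125 m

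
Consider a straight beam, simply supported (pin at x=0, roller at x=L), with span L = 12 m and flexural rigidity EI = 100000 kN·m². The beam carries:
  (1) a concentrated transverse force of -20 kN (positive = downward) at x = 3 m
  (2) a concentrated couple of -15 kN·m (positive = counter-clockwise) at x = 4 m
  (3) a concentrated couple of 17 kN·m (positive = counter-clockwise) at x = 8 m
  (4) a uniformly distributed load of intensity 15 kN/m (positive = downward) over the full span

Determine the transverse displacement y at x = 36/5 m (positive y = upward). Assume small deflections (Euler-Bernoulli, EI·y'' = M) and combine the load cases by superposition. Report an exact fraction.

y(36/5) = -111159/3125000 m

Load 1 — point force P=-20 kN at a=3 m (b=L-a=9):
  y_1 = -Pa(L-x)(2Lx-a²-x²)/(6LEI)  [x>a] = -(-20)·3·(12-(36/5))·(2·12·(36/5)-3²-(36/5)²)/(6·12·100000) = 2799/625000 m
Load 2 — applied couple M₀=-15 kN·m at a=4 m (b=L-a=8):
  y_2 = (M₀x³/(6L)-M₀(x-a)²/2+C₁x)/EI  [x>a] with C₁=M₀(3b²-L²)/(6L)=-10 = ((-15)·(36/5)³/(6·12)-(-15)·((36/5)-4)²/2+(-10)·(36/5))/100000 = -57/78125 m
Load 3 — applied couple M₀=17 kN·m at a=8 m (b=L-a=4):
  y_3 = (M₀x³/(6L)+C₁x)/EI  [x≤a] with C₁=M₀(3b²-L²)/(6L)=-68/3 = (17·(36/5)³/(6·12)+(-68/3)·(36/5))/100000 = -1173/1562500 m
Load 4 — uniform load w=15 kN/m over full span:
  y_4 = -wx(L³-2Lx²+x³)/(24EI) = -15·(36/5)·(12³-2·12·(36/5)²+(36/5)³)/(24·100000) = -15066/390625 m
Superposition: y = Σ y_i = -111159/3125000 m ≈ -0.035571 m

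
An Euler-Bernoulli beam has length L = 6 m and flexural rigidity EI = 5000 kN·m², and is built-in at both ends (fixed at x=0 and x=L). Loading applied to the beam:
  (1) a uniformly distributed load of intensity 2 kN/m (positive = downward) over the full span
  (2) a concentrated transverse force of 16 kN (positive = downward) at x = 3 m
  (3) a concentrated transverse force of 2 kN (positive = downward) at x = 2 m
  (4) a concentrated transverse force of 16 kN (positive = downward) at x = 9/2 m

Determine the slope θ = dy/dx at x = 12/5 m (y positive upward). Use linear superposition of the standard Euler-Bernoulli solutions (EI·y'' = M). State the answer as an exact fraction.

θ(12/5) = -703/312500 rad

Load 1 — uniform load w=2 kN/m over full span:
  θ_1 = -wx(L-x)(L-2x)/(12EI) = -2·(12/5)·(6-(12/5))·(6-2·(12/5))/(12·5000) = -27/78125 rad
Load 2 — point force P=16 kN at a=3 m (b=L-a=3):
  θ_2 = -Pb²x(2aL-(3a+b)x)/(2L³EI)  [x≤a] = -16·3²·(12/5)·(2·3·6-(3·3+3)·(12/5))/(2·6³·5000) = -18/15625 rad
Load 3 — point force P=2 kN at a=2 m (b=L-a=4):
  θ_3 = Pa²(L-x)(2bL-(3b+a)(L-x))/(2L³EI)  [x>a] = 2·2²·(6-(12/5))·(2·4·6-(3·4+2)·(6-(12/5)))/(2·6³·5000) = -1/31250 rad
Load 4 — point force P=16 kN at a=9/2 m (b=L-a=3/2):
  θ_4 = -Pb²x(2aL-(3a+b)x)/(2L³EI)  [x≤a] = -16·(3/2)²·(12/5)·(2·(9/2)·6-(3·(9/2)+(3/2))·(12/5))/(2·6³·5000) = -9/12500 rad
Superposition: θ = Σ θ_i = -703/312500 rad ≈ -0.002250 rad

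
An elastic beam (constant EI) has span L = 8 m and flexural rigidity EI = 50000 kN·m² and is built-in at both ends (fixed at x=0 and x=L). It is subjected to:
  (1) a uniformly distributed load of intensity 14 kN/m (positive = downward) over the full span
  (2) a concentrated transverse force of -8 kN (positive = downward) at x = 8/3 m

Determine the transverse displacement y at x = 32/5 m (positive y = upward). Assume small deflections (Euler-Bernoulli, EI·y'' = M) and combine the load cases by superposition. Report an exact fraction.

Load 1 — uniform load w=14 kN/m over full span:
  y_1 = -wx²(L-x)²/(24EI) = -14·(32/5)²·(8-(32/5))²/(24·50000) = -7168/5859375 m
Load 2 — point force P=-8 kN at a=8/3 m (b=L-a=16/3):
  y_2 = -Pa²(L-x)²(3bL-(3b+a)(L-x))/(6L³EI)  [x>a] = -(-8)·(8/3)²·(8-(32/5))²·(3·(16/3)·8-(3·(16/3)+(8/3))·(8-(32/5)))/(6·8³·50000) = 2944/31640625 m
Superposition: y = Σ y_i = -178816/158203125 m ≈ -0.001130 m

y(32/5) = -178816/158203125 m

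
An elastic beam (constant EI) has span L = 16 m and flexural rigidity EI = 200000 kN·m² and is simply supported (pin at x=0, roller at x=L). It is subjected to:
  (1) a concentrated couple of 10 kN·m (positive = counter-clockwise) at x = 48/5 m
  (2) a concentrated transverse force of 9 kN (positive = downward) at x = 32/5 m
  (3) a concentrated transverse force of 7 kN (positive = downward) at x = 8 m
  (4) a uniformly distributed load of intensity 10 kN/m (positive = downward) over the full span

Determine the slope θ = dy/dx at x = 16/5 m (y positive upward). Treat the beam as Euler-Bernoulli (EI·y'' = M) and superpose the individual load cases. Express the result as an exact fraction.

θ(16/5) = -36943/4687500 rad

Load 1 — applied couple M₀=10 kN·m at a=48/5 m (b=L-a=32/5):
  θ_1 = (M₀x²/(2L)+C₁)/EI  [x≤a] with C₁=M₀(3b²-L²)/(6L)=-208/15 = (10·(16/5)²/(2·16)+(-208/15))/200000 = -1/18750 rad
Load 2 — point force P=9 kN at a=32/5 m (b=L-a=48/5):
  θ_2 = -Pb(L²-b²-3x²)/(6LEI)  [x≤a] = -9·(48/5)·(16²-(48/5)²-3·(16/5)²)/(6·16·200000) = -234/390625 rad
Load 3 — point force P=7 kN at a=8 m (b=L-a=8):
  θ_3 = -Pb(L²-b²-3x²)/(6LEI)  [x≤a] = -7·8·(16²-8²-3·(16/5)²)/(6·16·200000) = -147/312500 rad
Load 4 — uniform load w=10 kN/m over full span:
  θ_4 = -w(L³-6Lx²+4x³)/(24EI) = -10·(16³-6·16·(16/5)²+4·(16/5)³)/(24·200000) = -528/78125 rad
Superposition: θ = Σ θ_i = -36943/4687500 rad ≈ -0.007881 rad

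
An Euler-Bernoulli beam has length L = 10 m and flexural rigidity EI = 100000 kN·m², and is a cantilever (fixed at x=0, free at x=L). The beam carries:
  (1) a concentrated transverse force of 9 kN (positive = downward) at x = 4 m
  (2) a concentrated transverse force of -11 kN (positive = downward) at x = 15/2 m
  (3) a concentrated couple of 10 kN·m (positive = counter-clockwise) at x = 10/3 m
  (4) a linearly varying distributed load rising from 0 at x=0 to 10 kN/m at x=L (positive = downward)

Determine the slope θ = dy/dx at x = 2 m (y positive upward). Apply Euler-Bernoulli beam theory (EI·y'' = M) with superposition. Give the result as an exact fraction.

θ(2) = -11/2400 rad

Load 1 — point force P=9 kN at a=4 m (b=L-a=6):
  θ_1 = -Px(2a-x)/(2EI)  [x≤a] = -9·2·(2·4-2)/(2·100000) = -27/50000 rad
Load 2 — point force P=-11 kN at a=15/2 m (b=L-a=5/2):
  θ_2 = -Px(2a-x)/(2EI)  [x≤a] = -(-11)·2·(2·(15/2)-2)/(2·100000) = 143/100000 rad
Load 3 — applied couple M₀=10 kN·m at a=10/3 m (b=L-a=20/3):
  θ_3 = M₀x/EI  [x≤a] = 10·2/100000 = 1/5000 rad
Load 4 — triangular load w₀=10 kN/m (0→w₀ over full span):
  θ_4 = (w₀Lx²/4-w₀L²x/3-w₀x⁴/(24L))/EI = (10·10·2²/4-10·10²·2/3-10·2⁴/(24·10))/100000 = -851/150000 rad
Superposition: θ = Σ θ_i = -11/2400 rad ≈ -0.004583 rad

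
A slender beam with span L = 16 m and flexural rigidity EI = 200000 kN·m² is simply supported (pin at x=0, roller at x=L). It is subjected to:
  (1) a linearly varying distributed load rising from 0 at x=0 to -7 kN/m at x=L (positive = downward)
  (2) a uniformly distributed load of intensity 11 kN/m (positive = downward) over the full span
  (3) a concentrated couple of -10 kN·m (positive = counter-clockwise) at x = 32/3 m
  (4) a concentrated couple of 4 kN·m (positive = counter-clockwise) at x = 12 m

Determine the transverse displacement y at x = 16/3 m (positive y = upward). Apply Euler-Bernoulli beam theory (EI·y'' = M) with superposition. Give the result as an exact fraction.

Load 1 — triangular load w₀=-7 kN/m (0→w₀ over full span):
  y_1 = -w₀x(7L⁴-10L²x²+3x⁴)/(360LEI) = -(-7)·(16/3)·(7·16⁴-10·16²·(16/3)²+3·(16/3)⁴)/(360·16·200000) = 28672/2278125 m
Load 2 — uniform load w=11 kN/m over full span:
  y_2 = -wx(L³-2Lx²+x³)/(24EI) = -11·(16/3)·(16³-2·16·(16/3)²+(16/3)³)/(24·200000) = -30976/759375 m
Load 3 — applied couple M₀=-10 kN·m at a=32/3 m (b=L-a=16/3):
  y_3 = (M₀x³/(6L)+C₁x)/EI  [x≤a] with C₁=M₀(3b²-L²)/(6L)=160/9 = ((-10)·(16/3)³/(6·16)+(160/9)·(16/3))/200000 = 4/10125 m
Load 4 — applied couple M₀=4 kN·m at a=12 m (b=L-a=4):
  y_4 = (M₀x³/(6L)+C₁x)/EI  [x≤a] with C₁=M₀(3b²-L²)/(6L)=-26/3 = (4·(16/3)³/(6·16)+(-26/3)·(16/3))/200000 = -101/506250 m
Superposition: y = Σ y_i = -127621/4556250 m ≈ -0.028010 m

y(16/3) = -127621/4556250 m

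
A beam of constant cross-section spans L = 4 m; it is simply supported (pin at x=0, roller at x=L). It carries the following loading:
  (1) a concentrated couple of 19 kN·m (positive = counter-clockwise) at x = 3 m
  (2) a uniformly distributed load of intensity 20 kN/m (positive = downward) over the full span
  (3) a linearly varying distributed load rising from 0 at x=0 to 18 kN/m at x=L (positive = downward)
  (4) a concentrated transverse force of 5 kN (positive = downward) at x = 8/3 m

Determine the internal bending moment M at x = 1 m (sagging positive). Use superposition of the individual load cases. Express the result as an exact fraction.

Load 1 — applied couple M₀=19 kN·m at a=3 m (b=L-a=1):
  M_1 = M₀x/L  [x≤a] = 19·1/4 = 19/4 kN·m
Load 2 — uniform load w=20 kN/m over full span:
  M_2 = wx(L-x)/2 = 20·1·(4-1)/2 = 30 kN·m
Load 3 — triangular load w₀=18 kN/m (0→w₀ over full span):
  M_3 = w₀Lx/6 - w₀x³/(6L) = 18·4·1/6 - 18·1³/(6·4) = 45/4 kN·m
Load 4 — point force P=5 kN at a=8/3 m (b=L-a=4/3):
  M_4 = Pbx/L  [x≤a] = 5·(4/3)·1/4 = 5/3 kN·m
Superposition: M = Σ M_i = 143/3 kN·m ≈ 47.666667 kN·m

M(1) = 143/3 kN·m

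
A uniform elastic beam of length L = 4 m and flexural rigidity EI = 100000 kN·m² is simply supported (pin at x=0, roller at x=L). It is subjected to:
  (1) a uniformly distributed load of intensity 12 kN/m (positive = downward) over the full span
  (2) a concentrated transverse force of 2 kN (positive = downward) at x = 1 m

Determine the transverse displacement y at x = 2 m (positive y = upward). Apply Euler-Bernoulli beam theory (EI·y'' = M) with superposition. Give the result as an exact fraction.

Load 1 — uniform load w=12 kN/m over full span:
  y_1 = -wx(L³-2Lx²+x³)/(24EI) = -12·2·(4³-2·4·2²+2³)/(24·100000) = -1/2500 m
Load 2 — point force P=2 kN at a=1 m (b=L-a=3):
  y_2 = -Pa(L-x)(2Lx-a²-x²)/(6LEI)  [x>a] = -2·1·(4-2)·(2·4·2-1²-2²)/(6·4·100000) = -11/600000 m
Superposition: y = Σ y_i = -251/600000 m ≈ -0.000418 m

y(2) = -251/600000 m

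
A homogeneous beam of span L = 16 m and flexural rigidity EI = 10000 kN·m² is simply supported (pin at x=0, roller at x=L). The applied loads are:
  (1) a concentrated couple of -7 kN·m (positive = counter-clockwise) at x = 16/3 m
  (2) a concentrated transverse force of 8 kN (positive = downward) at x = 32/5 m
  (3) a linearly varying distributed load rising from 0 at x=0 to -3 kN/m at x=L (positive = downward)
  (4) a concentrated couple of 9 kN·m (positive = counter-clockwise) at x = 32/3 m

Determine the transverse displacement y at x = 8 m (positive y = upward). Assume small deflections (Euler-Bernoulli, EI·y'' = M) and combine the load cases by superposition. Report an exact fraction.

Load 1 — applied couple M₀=-7 kN·m at a=16/3 m (b=L-a=32/3):
  y_1 = (M₀x³/(6L)-M₀(x-a)²/2+C₁x)/EI  [x>a] with C₁=M₀(3b²-L²)/(6L)=-56/9 = ((-7)·8³/(6·16)-(-7)·(8-(16/3))²/2+(-56/9)·8)/10000 = -7/1125 m
Load 2 — point force P=8 kN at a=32/5 m (b=L-a=48/5):
  y_2 = -Pa(L-x)(2Lx-a²-x²)/(6LEI)  [x>a] = -8·(32/5)·(16-8)·(2·16·8-(32/5)²-8²)/(6·16·10000) = -15104/234375 m
Load 3 — triangular load w₀=-3 kN/m (0→w₀ over full span):
  y_3 = -w₀x(7L⁴-10L²x²+3x⁴)/(360LEI) = -(-3)·8·(7·16⁴-10·16²·8²+3·8⁴)/(360·16·10000) = 16/125 m
Load 4 — applied couple M₀=9 kN·m at a=32/3 m (b=L-a=16/3):
  y_4 = (M₀x³/(6L)+C₁x)/EI  [x≤a] with C₁=M₀(3b²-L²)/(6L)=-16 = (9·8³/(6·16)+(-16)·8)/10000 = -1/125 m
Superposition: y = Σ y_i = 34688/703125 m ≈ 0.049334 m

y(8) = 34688/703125 m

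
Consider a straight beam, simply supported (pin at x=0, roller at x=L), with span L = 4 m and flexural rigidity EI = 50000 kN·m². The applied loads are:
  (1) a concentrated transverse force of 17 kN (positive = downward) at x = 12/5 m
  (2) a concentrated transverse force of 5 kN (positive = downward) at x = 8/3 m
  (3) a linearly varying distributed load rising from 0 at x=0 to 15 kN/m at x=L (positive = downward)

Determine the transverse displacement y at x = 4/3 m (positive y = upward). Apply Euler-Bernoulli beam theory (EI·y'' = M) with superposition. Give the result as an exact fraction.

Load 1 — point force P=17 kN at a=12/5 m (b=L-a=8/5):
  y_1 = -Pbx(L²-b²-x²)/(6LEI)  [x≤a] = -17·(8/5)·(4/3)·(4²-(8/5)²-(4/3)²)/(6·4·50000) = -11152/31640625 m
Load 2 — point force P=5 kN at a=8/3 m (b=L-a=4/3):
  y_2 = -Pbx(L²-b²-x²)/(6LEI)  [x≤a] = -5·(4/3)·(4/3)·(4²-(4/3)²-(4/3)²)/(6·4·50000) = -14/151875 m
Load 3 — triangular load w₀=15 kN/m (0→w₀ over full span):
  y_3 = -w₀x(7L⁴-10L²x²+3x⁴)/(360LEI) = -15·(4/3)·(7·4⁴-10·4²·(4/3)²+3·(4/3)⁴)/(360·4·50000) = -64/151875 m
Superposition: y = Σ y_i = -9134/10546875 m ≈ -0.000866 m

y(4/3) = -9134/10546875 m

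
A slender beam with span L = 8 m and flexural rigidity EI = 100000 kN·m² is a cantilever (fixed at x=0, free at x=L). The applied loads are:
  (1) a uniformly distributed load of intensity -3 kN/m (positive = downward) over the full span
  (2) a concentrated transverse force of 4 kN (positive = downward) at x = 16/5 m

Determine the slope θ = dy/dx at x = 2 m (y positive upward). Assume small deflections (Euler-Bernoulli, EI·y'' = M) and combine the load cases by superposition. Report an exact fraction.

Load 1 — uniform load w=-3 kN/m over full span:
  θ_1 = -wx(x²-3Lx+3L²)/(6EI) = -(-3)·2·(2²-3·8·2+3·8²)/(6·100000) = 37/25000 rad
Load 2 — point force P=4 kN at a=16/5 m (b=L-a=24/5):
  θ_2 = -Px(2a-x)/(2EI)  [x≤a] = -4·2·(2·(16/5)-2)/(2·100000) = -11/62500 rad
Superposition: θ = Σ θ_i = 163/125000 rad ≈ 0.001304 rad

θ(2) = 163/125000 rad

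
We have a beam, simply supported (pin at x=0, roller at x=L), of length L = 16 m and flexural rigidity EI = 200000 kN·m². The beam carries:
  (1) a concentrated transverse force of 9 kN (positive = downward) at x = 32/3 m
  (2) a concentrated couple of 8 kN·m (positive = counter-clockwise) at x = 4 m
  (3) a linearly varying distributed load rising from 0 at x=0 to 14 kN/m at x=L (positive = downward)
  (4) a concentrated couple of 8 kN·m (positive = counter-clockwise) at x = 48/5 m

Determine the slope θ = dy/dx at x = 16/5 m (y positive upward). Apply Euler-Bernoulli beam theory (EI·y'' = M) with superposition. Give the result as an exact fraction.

θ(16/5) = -476917/93750000 rad

Load 1 — point force P=9 kN at a=32/3 m (b=L-a=16/3):
  θ_1 = -Pb(L²-b²-3x²)/(6LEI)  [x≤a] = -9·(16/3)·(16²-(16/3)²-3·(16/5)²)/(6·16·200000) = -346/703125 rad
Load 2 — applied couple M₀=8 kN·m at a=4 m (b=L-a=12):
  θ_2 = (M₀x²/(2L)+C₁)/EI  [x≤a] with C₁=M₀(3b²-L²)/(6L)=44/3 = (8·(16/5)²/(2·16)+(44/3))/200000 = 323/3750000 rad
Load 3 — triangular load w₀=14 kN/m (0→w₀ over full span):
  θ_3 = -w₀(7L⁴-30L²x²+15x⁴)/(360LEI) = -14·(7·16⁴-30·16²·(16/5)²+15·(16/5)⁴)/(360·16·200000) = -81536/17578125 rad
Load 4 — applied couple M₀=8 kN·m at a=48/5 m (b=L-a=32/5):
  θ_4 = (M₀x²/(2L)+C₁)/EI  [x≤a] with C₁=M₀(3b²-L²)/(6L)=-832/75 = (8·(16/5)²/(2·16)+(-832/75))/200000 = -2/46875 rad
Superposition: θ = Σ θ_i = -476917/93750000 rad ≈ -0.005087 rad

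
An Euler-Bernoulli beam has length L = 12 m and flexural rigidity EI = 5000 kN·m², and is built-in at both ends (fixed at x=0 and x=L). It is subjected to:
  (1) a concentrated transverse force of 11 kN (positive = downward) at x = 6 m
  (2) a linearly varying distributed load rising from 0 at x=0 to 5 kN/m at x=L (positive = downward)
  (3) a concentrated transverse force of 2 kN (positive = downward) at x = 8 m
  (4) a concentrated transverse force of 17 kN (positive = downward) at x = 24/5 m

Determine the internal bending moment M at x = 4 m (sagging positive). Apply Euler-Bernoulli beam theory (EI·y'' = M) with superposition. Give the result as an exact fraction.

M(4) = 189269/6750 kN·m

Load 1 — point force P=11 kN at a=6 m (b=L-a=6):
  M_1 = Pb²(3a+b)x/L³ - Pab²/L²  [x≤a] = 11·6²·(3·6+6)·4/12³ - 11·6·6²/12² = 11/2 kN·m
Load 2 — triangular load w₀=5 kN/m (0→w₀ over full span):
  M_2 = 3w₀Lx/20 - w₀L²/30 - w₀x³/(6L) = 3·5·12·4/20 - 5·12²/30 - 5·4³/(6·12) = 68/9 kN·m
Load 3 — point force P=2 kN at a=8 m (b=L-a=4):
  M_3 = Pb²(3a+b)x/L³ - Pab²/L²  [x≤a] = 2·4²·(3·8+4)·4/12³ - 2·8·4²/12² = 8/27 kN·m
Load 4 — point force P=17 kN at a=24/5 m (b=L-a=36/5):
  M_4 = Pb²(3a+b)x/L³ - Pab²/L²  [x≤a] = 17·(36/5)²·(3·(24/5)+(36/5))·4/12³ - 17·(24/5)·(36/5)²/12² = 1836/125 kN·m
Superposition: M = Σ M_i = 189269/6750 kN·m ≈ 28.039852 kN·m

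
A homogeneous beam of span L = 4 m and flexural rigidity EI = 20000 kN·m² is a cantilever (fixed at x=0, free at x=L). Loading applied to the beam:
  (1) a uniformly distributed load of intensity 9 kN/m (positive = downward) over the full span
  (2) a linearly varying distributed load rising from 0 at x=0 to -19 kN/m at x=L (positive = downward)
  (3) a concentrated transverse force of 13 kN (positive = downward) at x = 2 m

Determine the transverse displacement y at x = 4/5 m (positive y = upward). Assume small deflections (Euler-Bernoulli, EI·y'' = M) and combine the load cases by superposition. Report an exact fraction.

y(4/5) = 1821/19531250 m

Load 1 — uniform load w=9 kN/m over full span:
  y_1 = -wx²(x²-4Lx+6L²)/(24EI) = -9·(4/5)²·((4/5)²-4·4·(4/5)+6·4²)/(24·20000) = -393/390625 m
Load 2 — triangular load w₀=-19 kN/m (0→w₀ over full span):
  y_2 = (w₀Lx³/12-w₀L²x²/6-w₀x⁵/(120L))/EI = ((-19)·4·(4/5)³/12-(-19)·4²·(4/5)²/6-(-19)·(4/5)⁵/(120·4))/20000 = 42769/29296875 m
Load 3 — point force P=13 kN at a=2 m (b=L-a=2):
  y_3 = -Px²(3a-x)/(6EI)  [x≤a] = -13·(4/5)²·(3·2-(4/5))/(6·20000) = -169/468750 m
Superposition: y = Σ y_i = 1821/19531250 m ≈ 0.000093 m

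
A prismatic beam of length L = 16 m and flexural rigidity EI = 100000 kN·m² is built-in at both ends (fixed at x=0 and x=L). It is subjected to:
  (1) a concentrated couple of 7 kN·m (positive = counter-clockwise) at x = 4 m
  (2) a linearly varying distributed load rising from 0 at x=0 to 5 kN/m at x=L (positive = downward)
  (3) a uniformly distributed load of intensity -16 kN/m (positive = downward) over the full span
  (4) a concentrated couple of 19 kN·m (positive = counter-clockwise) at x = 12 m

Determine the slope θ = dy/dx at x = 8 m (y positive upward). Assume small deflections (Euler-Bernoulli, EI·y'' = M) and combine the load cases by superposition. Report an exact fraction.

Load 1 — applied couple M₀=7 kN·m at a=4 m (b=L-a=12):
  θ_1 = (R_Ax²/2 - M_Ax - M₀(x-a))/EI  [x>a] with R_A=63/128, M_A=-21/16 = ((63/128)·8²/2 - (-21/16)·8 - 7·(8-4))/100000 = -7/400000 rad
Load 2 — triangular load w₀=5 kN/m (0→w₀ over full span):
  θ_2 = -w₀(2x(L-x)(L-2x)(x+2L)+x²(L-x)²)/(120LEI) = -5·(2·8·(16-8)·(16-2·8)·(8+2·16)+8²·(16-8)²)/(120·16·100000) = -1/9375 rad
Load 3 — uniform load w=-16 kN/m over full span:
  θ_3 = -wx(L-x)(L-2x)/(12EI) = -(-16)·8·(16-8)·(16-2·8)/(12·100000) = 0 rad
Load 4 — applied couple M₀=19 kN·m at a=12 m (b=L-a=4):
  θ_4 = (R_Ax²/2 - M_Ax)/EI  [x≤a] with R_A=171/128, M_A=95/16 = ((171/128)·8²/2 - (95/16)·8)/100000 = -19/400000 rad
Superposition: θ = Σ θ_i = -103/600000 rad ≈ -0.000172 rad

θ(8) = -103/600000 rad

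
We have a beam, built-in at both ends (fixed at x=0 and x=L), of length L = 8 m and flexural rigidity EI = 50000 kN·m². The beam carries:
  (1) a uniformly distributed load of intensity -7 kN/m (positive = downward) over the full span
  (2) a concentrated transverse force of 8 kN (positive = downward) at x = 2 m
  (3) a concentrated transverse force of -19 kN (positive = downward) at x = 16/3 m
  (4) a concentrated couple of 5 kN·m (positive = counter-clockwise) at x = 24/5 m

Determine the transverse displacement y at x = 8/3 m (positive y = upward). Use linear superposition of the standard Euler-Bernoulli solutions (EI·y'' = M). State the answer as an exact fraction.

y(8/3) = 47536/34171875 m

Load 1 — uniform load w=-7 kN/m over full span:
  y_1 = -wx²(L-x)²/(24EI) = -(-7)·(8/3)²·(8-(8/3))²/(24·50000) = 896/759375 m
Load 2 — point force P=8 kN at a=2 m (b=L-a=6):
  y_2 = -Pa²(L-x)²(3bL-(3b+a)(L-x))/(6L³EI)  [x>a] = -8·2²·(8-(8/3))²·(3·6·8-(3·6+2)·(8-(8/3)))/(6·8³·50000) = -56/253125 m
Load 3 — point force P=-19 kN at a=16/3 m (b=L-a=8/3):
  y_3 = -Pb²x²(3aL-(3a+b)x)/(6L³EI)  [x≤a] = -(-19)·(8/3)²·(8/3)²·(3·(16/3)·8-(3·(16/3)+(8/3))·(8/3))/(6·8³·50000) = 3344/6834375 m
Load 4 — applied couple M₀=5 kN·m at a=24/5 m (b=L-a=16/5):
  y_4 = (R_Ax³/6 - M_Ax²/2)/EI  [x≤a] with R_A=9/10, M_A=8/5 = ((9/10)·(8/3)³/6 - (8/5)·(8/3)²/2)/50000 = -8/140625 m
Superposition: y = Σ y_i = 47536/34171875 m ≈ 0.001391 m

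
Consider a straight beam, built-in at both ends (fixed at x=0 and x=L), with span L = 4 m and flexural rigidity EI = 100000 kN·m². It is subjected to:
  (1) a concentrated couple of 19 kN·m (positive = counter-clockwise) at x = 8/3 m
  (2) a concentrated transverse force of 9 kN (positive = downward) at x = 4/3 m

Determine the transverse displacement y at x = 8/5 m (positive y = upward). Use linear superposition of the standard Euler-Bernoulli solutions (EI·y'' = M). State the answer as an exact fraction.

y(8/5) = -214/3515625 m

Load 1 — applied couple M₀=19 kN·m at a=8/3 m (b=L-a=4/3):
  y_1 = (R_Ax³/6 - M_Ax²/2)/EI  [x≤a] with R_A=19/3, M_A=19/3 = ((19/3)·(8/5)³/6 - (19/3)·(8/5)²/2)/100000 = -133/3515625 m
Load 2 — point force P=9 kN at a=4/3 m (b=L-a=8/3):
  y_2 = -Pa²(L-x)²(3bL-(3b+a)(L-x))/(6L³EI)  [x>a] = -9·(4/3)²·(4-(8/5))²·(3·(8/3)·4-(3·(8/3)+(4/3))·(4-(8/5)))/(6·4³·100000) = -9/390625 m
Superposition: y = Σ y_i = -214/3515625 m ≈ -0.000061 m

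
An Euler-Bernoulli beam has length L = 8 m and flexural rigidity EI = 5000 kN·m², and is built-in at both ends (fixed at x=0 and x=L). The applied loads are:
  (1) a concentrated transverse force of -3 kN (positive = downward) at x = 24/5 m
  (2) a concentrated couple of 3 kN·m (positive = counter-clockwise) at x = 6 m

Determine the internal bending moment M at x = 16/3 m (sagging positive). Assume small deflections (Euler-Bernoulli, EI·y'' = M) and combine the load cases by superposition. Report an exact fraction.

M(16/3) = -831/2000 kN·m

Load 1 — point force P=-3 kN at a=24/5 m (b=L-a=16/5):
  M_1 = Pa²(a+3b)(L-x)/L³ - Pa²b/L²  [x>a] = (-3)·(24/5)²·((24/5)+3·(16/5))·(8-(16/3))/8³ - (-3)·(24/5)²·(16/5)/8² = -216/125 kN·m
Load 2 — applied couple M₀=3 kN·m at a=6 m (b=L-a=2):
  M_2 = R_Ax - M_A  [x≤a] with R_A=27/64, M_A=15/16 = (27/64)·(16/3) - (15/16) = 21/16 kN·m
Superposition: M = Σ M_i = -831/2000 kN·m ≈ -0.415500 kN·m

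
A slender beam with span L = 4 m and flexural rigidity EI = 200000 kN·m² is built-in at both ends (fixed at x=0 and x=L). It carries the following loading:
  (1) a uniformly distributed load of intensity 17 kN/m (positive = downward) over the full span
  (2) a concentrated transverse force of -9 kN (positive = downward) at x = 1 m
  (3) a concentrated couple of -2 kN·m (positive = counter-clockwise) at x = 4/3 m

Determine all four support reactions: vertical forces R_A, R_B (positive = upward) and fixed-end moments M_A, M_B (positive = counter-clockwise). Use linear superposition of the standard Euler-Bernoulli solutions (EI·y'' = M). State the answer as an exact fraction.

R_A = 2471/96 kN, M_A = 845/48 kN·m, R_B = 3193/96 kN, M_B = -1039/48 kN·m

Load 1 — uniform load w=17 kN/m over full span:
  R_A = wL/2 = 17·4/2 = 34 kN
  M_A = wL²/12 = 17·4²/12 = 68/3 kN·m
  R_B = wL/2 = 17·4/2 = 34 kN
  M_B = -wL²/12 = -17·4²/12 = -68/3 kN·m
Load 2 — point force P=-9 kN at a=1 m (b=L-a=3):
  R_A = Pb²(3a+b)/L³ = (-9)·3²·(3·1+3)/4³ = -243/32 kN
  M_A = Pab²/L² = (-9)·1·3²/4² = -81/16 kN·m
  R_B = Pa²(a+3b)/L³ = (-9)·1²·(1+3·3)/4³ = -45/32 kN
  M_B = -Pa²b/L² = -(-9)·1²·3/4² = 27/16 kN·m
Load 3 — applied couple M₀=-2 kN·m at a=4/3 m (b=L-a=8/3):
  R_A = 6M₀ab/L³ = 6·(-2)·(4/3)·(8/3)/4³ = -2/3 kN
  M_A = M₀b(2a-b)/L² = (-2)·(8/3)·(2·(4/3)-(8/3))/4² = 0 kN·m
  R_B = -6M₀ab/L³ = -6·(-2)·(4/3)·(8/3)/4³ = 2/3 kN
  M_B = M₀a(2b-a)/L² = (-2)·(4/3)·(2·(8/3)-(4/3))/4² = -2/3 kN·m
Superposition: R_A = 2471/96 kN, M_A = 845/48 kN·m, R_B = 3193/96 kN, M_B = -1039/48 kN·m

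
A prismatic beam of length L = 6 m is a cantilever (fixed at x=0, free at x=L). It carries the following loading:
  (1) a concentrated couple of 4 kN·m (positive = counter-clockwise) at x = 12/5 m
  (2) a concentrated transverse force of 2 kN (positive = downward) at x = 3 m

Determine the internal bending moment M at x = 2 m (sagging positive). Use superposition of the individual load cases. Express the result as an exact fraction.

M(2) = 2 kN·m

Load 1 — applied couple M₀=4 kN·m at a=12/5 m (b=L-a=18/5):
  M_1 = M₀  [x≤a] = 4 = 4 kN·m
Load 2 — point force P=2 kN at a=3 m (b=L-a=3):
  M_2 = -P(a-x)  [x≤a] = -2·(3-2) = -2 kN·m
Superposition: M = Σ M_i = 2 kN·m ≈ 2.000000 kN·m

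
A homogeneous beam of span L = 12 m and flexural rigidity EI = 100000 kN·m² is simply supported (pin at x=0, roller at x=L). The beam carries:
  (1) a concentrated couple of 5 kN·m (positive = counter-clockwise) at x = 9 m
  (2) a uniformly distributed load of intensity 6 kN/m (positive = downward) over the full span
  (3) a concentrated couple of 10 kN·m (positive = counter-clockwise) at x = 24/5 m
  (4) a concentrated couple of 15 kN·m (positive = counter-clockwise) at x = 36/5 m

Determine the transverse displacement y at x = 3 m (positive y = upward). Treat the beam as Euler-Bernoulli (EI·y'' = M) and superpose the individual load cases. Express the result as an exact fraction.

y(3) = -387/32000 m

Load 1 — applied couple M₀=5 kN·m at a=9 m (b=L-a=3):
  y_1 = (M₀x³/(6L)+C₁x)/EI  [x≤a] with C₁=M₀(3b²-L²)/(6L)=-65/8 = (5·3³/(6·12)+(-65/8)·3)/100000 = -9/40000 m
Load 2 — uniform load w=6 kN/m over full span:
  y_2 = -wx(L³-2Lx²+x³)/(24EI) = -6·3·(12³-2·12·3²+3³)/(24·100000) = -4617/400000 m
Load 3 — applied couple M₀=10 kN·m at a=24/5 m (b=L-a=36/5):
  y_3 = (M₀x³/(6L)+C₁x)/EI  [x≤a] with C₁=M₀(3b²-L²)/(6L)=8/5 = (10·3³/(6·12)+(8/5)·3)/100000 = 171/2000000 m
Load 4 — applied couple M₀=15 kN·m at a=36/5 m (b=L-a=24/5):
  y_4 = (M₀x³/(6L)+C₁x)/EI  [x≤a] with C₁=M₀(3b²-L²)/(6L)=-78/5 = (15·3³/(6·12)+(-78/5)·3)/100000 = -1647/4000000 m
Superposition: y = Σ y_i = -387/32000 m ≈ -0.012094 m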